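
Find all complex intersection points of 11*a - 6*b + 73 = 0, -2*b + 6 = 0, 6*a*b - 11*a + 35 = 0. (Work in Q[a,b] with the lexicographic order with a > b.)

Compute a lex Gröbner basis by Buchberger's algorithm.
f_1 = 11*a - 6*b + 73, LT = a.
f_2 = -2*b + 6, LT = b.
f_3 = 6*a*b - 11*a + 35, LT = a*b.

The S-polynomials (S(f_1,f_2), S(f_1,f_3), S(f_2,f_3)) all reduce to 0 modulo the current basis, so we have a Gröbner basis.
Inter-reduce: drop elements whose leading term is divisible by another's, tail-reduce, and make monic.
Reduced Gröbner basis: {a + 5, b - 3}.

Elimination: the polynomial b - 3 lies in the elimination ideal for b, so b ∈ {3}. For each such b, the remaining basis elements (now univariate) give the rest of the solution.
  b = 3: the earlier basis element becomes a + 5 = 0, giving a = -5 — point (-5, 3).
Zero-dimensionality of the ideal guarantees finitely many solutions over ℂ.

{(-5, 3)}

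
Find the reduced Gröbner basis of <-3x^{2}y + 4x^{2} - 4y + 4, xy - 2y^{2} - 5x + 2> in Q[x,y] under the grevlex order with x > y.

The reduced Gröbner basis is the canonical form of the ideal for this ordering.

f_1 = -3x^{2}y + 4x^{2} - 4y + 4, LT = x^{2}y.
f_2 = xy - 2y^{2} - 5x + 2, LT = xy.

S(f_1,f_2): lcm = x^{2}y. S = 2xy^{2} + \tfrac{11}{3}x^{2} - 2x + \tfrac{4}{3}y - \tfrac{4}{3}.
  leading term xy^{2}: subtract (2y)·f_2 from 2xy^{2} + \tfrac{11}{3}x^{2} - 2x + \tfrac{4}{3}y - \tfrac{4}{3} → 4y^{3} + \tfrac{11}{3}x^{2} + 10xy - 2x - \tfrac{8}{3}y - \tfrac{4}{3}
  leading term y^{3}: no divisor's leading term divides it; move 4y^{3} to the remainder.
  leading term x^{2}: no divisor's leading term divides it; move \tfrac{11}{3}x^{2} to the remainder.
  leading term xy: subtract (10)·f_2 from 10xy - 2x - \tfrac{8}{3}y - \tfrac{4}{3} → 20y^{2} + 48x - \tfrac{8}{3}y - \tfrac{64}{3}
  leading term y^{2}: no divisor's leading term divides it; move 20y^{2} to the remainder.
  leading term x: no divisor's leading term divides it; move 48x to the remainder.
  leading term y: no divisor's leading term divides it; move -\tfrac{8}{3}y to the remainder.
  leading term 1: no divisor's leading term divides it; move -\tfrac{64}{3} to the remainder.
  remainder 4y^{3} + \tfrac{11}{3}x^{2} + 20y^{2} + 48x - \tfrac{8}{3}y - \tfrac{64}{3} ≠ 0; add g_3 = 4y^{3} + \tfrac{11}{3}x^{2} + 20y^{2} + 48x - \tfrac{8}{3}y - \tfrac{64}{3} to the basis.

S(f_1,g_3): lcm = x^{2}y^{3}. S = -\tfrac{11}{12}x^{4} - \tfrac{19}{3}x^{2}y^{2} - 12x^{3} + \tfrac{2}{3}x^{2}y + \tfrac{4}{3}y^{3} + \tfrac{16}{3}x^{2} - \tfrac{4}{3}y^{2}.
  leading term x^{4}: no divisor's leading term divides it; move -\tfrac{11}{12}x^{4} to the remainder.
  leading term x^{2}y^{2}: subtract (\tfrac{19}{9}y)·f_1 from -\tfrac{19}{3}x^{2}y^{2} - 12x^{3} + \tfrac{2}{3}x^{2}y + \tfrac{4}{3}y^{3} + \tfrac{16}{3}x^{2} - \tfrac{4}{3}y^{2} → -12x^{3} - \tfrac{70}{9}x^{2}y + \tfrac{4}{3}y^{3} + \tfrac{16}{3}x^{2} + \tfrac{64}{9}y^{2} - \tfrac{76}{9}y
  leading term x^{3}: no divisor's leading term divides it; move -12x^{3} to the remainder.
  leading term x^{2}y: subtract (\tfrac{70}{27})·f_1 from -\tfrac{70}{9}x^{2}y + \tfrac{4}{3}y^{3} + \tfrac{16}{3}x^{2} + \tfrac{64}{9}y^{2} - \tfrac{76}{9}y → \tfrac{4}{3}y^{3} - \tfrac{136}{27}x^{2} + \tfrac{64}{9}y^{2} + \tfrac{52}{27}y - \tfrac{280}{27}
  leading term y^{3}: subtract (\tfrac{1}{3})·g_3 from \tfrac{4}{3}y^{3} - \tfrac{136}{27}x^{2} + \tfrac{64}{9}y^{2} + \tfrac{52}{27}y - \tfrac{280}{27} → -\tfrac{169}{27}x^{2} + \tfrac{4}{9}y^{2} - 16x + \tfrac{76}{27}y - \tfrac{88}{27}
  leading term x^{2}: no divisor's leading term divides it; move -\tfrac{169}{27}x^{2} to the remainder.
  leading term y^{2}: no divisor's leading term divides it; move \tfrac{4}{9}y^{2} to the remainder.
  leading term x: no divisor's leading term divides it; move -16x to the remainder.
  leading term y: no divisor's leading term divides it; move \tfrac{76}{27}y to the remainder.
  leading term 1: no divisor's leading term divides it; move -\tfrac{88}{27} to the remainder.
  remainder -\tfrac{11}{12}x^{4} - 12x^{3} - \tfrac{169}{27}x^{2} + \tfrac{4}{9}y^{2} - 16x + \tfrac{76}{27}y - \tfrac{88}{27} ≠ 0; add g_4 = -\tfrac{11}{12}x^{4} - 12x^{3} - \tfrac{169}{27}x^{2} + \tfrac{4}{9}y^{2} - 16x + \tfrac{76}{27}y - \tfrac{88}{27} to the basis.

S(f_2,g_3): lcm = xy^{3}. S = -2y^{4} - \tfrac{11}{12}x^{3} - 10xy^{2} - 12x^{2} + \tfrac{2}{3}xy + 2y^{2} + \tfrac{16}{3}x.
  leading term y^{4}: subtract (-\tfrac{1}{2}y)·g_3 from -2y^{4} - \tfrac{11}{12}x^{3} - 10xy^{2} - 12x^{2} + \tfrac{2}{3}xy + 2y^{2} + \tfrac{16}{3}x → -\tfrac{11}{12}x^{3} + \tfrac{11}{6}x^{2}y - 10xy^{2} + 10y^{3} - 12x^{2} + \tfrac{74}{3}xy + \tfrac{2}{3}y^{2} + \tfrac{16}{3}x - \tfrac{32}{3}y
  leading term x^{3}: no divisor's leading term divides it; move -\tfrac{11}{12}x^{3} to the remainder.
  leading term x^{2}y: subtract (-\tfrac{11}{18})·f_1 from \tfrac{11}{6}x^{2}y - 10xy^{2} + 10y^{3} - 12x^{2} + \tfrac{74}{3}xy + \tfrac{2}{3}y^{2} + \tfrac{16}{3}x - \tfrac{32}{3}y → -10xy^{2} + 10y^{3} - \tfrac{86}{9}x^{2} + \tfrac{74}{3}xy + \tfrac{2}{3}y^{2} + \tfrac{16}{3}x - \tfrac{118}{9}y + \tfrac{22}{9}
  leading term xy^{2}: subtract (-10y)·f_2 from -10xy^{2} + 10y^{3} - \tfrac{86}{9}x^{2} + \tfrac{74}{3}xy + \tfrac{2}{3}y^{2} + \tfrac{16}{3}x - \tfrac{118}{9}y + \tfrac{22}{9} → -10y^{3} - \tfrac{86}{9}x^{2} - \tfrac{76}{3}xy + \tfrac{2}{3}y^{2} + \tfrac{16}{3}x + \tfrac{62}{9}y + \tfrac{22}{9}
  leading term y^{3}: subtract (-\tfrac{5}{2})·g_3 from -10y^{3} - \tfrac{86}{9}x^{2} - \tfrac{76}{3}xy + \tfrac{2}{3}y^{2} + \tfrac{16}{3}x + \tfrac{62}{9}y + \tfrac{22}{9} → -\tfrac{7}{18}x^{2} - \tfrac{76}{3}xy + \tfrac{152}{3}y^{2} + \tfrac{376}{3}x + \tfrac{2}{9}y - \tfrac{458}{9}
  leading term x^{2}: no divisor's leading term divides it; move -\tfrac{7}{18}x^{2} to the remainder.
  leading term xy: subtract (-\tfrac{76}{3})·f_2 from -\tfrac{76}{3}xy + \tfrac{152}{3}y^{2} + \tfrac{376}{3}x + \tfrac{2}{9}y - \tfrac{458}{9} → -\tfrac{4}{3}x + \tfrac{2}{9}y - \tfrac{2}{9}
  leading term x: no divisor's leading term divides it; move -\tfrac{4}{3}x to the remainder.
  leading term y: no divisor's leading term divides it; move \tfrac{2}{9}y to the remainder.
  leading term 1: no divisor's leading term divides it; move -\tfrac{2}{9} to the remainder.
  remainder -\tfrac{11}{12}x^{3} - \tfrac{7}{18}x^{2} - \tfrac{4}{3}x + \tfrac{2}{9}y - \tfrac{2}{9} ≠ 0; add g_5 = -\tfrac{11}{12}x^{3} - \tfrac{7}{18}x^{2} - \tfrac{4}{3}x + \tfrac{2}{9}y - \tfrac{2}{9} to the basis.

The other S-polynomials (S(f_1,g_4), S(f_2,g_4), S(g_3,g_4), S(f_1,g_5), S(f_2,g_5), S(g_3,g_5), S(g_4,g_5)) all reduce to 0 modulo the current basis, so we have a Gröbner basis.
Inter-reduce: drop elements whose leading term is divisible by another's, tail-reduce, and make monic.

G = {x^{3} + \tfrac{14}{33}x^{2} + \tfrac{16}{11}x - \tfrac{8}{33}y + \tfrac{8}{33}, y^{3} + \tfrac{11}{12}x^{2} + 5y^{2} + 12x - \tfrac{2}{3}y - \tfrac{16}{3}, xy - 2y^{2} - 5x + 2}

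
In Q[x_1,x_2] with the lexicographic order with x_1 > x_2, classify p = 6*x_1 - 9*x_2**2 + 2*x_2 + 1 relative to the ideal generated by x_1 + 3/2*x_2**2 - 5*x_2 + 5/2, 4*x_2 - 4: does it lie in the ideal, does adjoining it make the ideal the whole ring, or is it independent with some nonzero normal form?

First compute the reduced Gröbner basis of I by Buchberger's algorithm.
f_1 = x_1 + 3/2*x_2**2 - 5*x_2 + 5/2, LT = x_1.
f_2 = 4*x_2 - 4, LT = x_2.

The S-polynomials (S(f_1,f_2)) all reduce to 0 modulo the current basis, so we have a Gröbner basis.
Inter-reduce: drop elements whose leading term is divisible by another's, tail-reduce, and make monic.
Reduced Gröbner basis: {x_1 - 1, x_2 - 1}.
Label its elements g_1 = x_1 - 1, g_2 = x_2 - 1.

Reduce p = 6*x_1 - 9*x_2**2 + 2*x_2 + 1 modulo G:
  leading term x_1: subtract (6)·g_1 from 6*x_1 - 9*x_2**2 + 2*x_2 + 1 → -9*x_2**2 + 2*x_2 + 7
  leading term x_2**2: subtract (-9*x_2)·g_2 from -9*x_2**2 + 2*x_2 + 7 → -7*x_2 + 7
  leading term x_2: subtract (-7)·g_2 from -7*x_2 + 7 → 0
  normal form = 0.
Since the normal form is 0, p ∈ I.

6*x_1 - 9*x_2**2 + 2*x_2 + 1 lies in I (it reduces to 0).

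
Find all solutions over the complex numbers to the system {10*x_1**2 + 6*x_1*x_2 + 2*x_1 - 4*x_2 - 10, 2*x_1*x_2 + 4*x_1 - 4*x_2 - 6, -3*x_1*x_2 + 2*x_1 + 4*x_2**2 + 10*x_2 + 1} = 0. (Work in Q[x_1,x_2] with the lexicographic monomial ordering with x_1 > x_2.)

Compute a lex Gröbner basis by Buchberger's algorithm.
f_1 = 10*x_1**2 + 6*x_1*x_2 + 2*x_1 - 4*x_2 - 10, LT = x_1**2.
f_2 = 2*x_1*x_2 + 4*x_1 - 4*x_2 - 6, LT = x_1*x_2.
f_3 = -3*x_1*x_2 + 2*x_1 + 4*x_2**2 + 10*x_2 + 1, LT = x_1*x_2.

S(f_1,f_2): lcm = x_1**2*x_2. S = -2*x_1**2 + 3/5*x_1*x_2**2 + 11/5*x_1*x_2 + 3*x_1 - 2/5*x_2**2 - x_2.
  reduce S modulo (f_1, f_2, f_3):
  remainder -x_1 + 4/5*x_2**2 + 22/5*x_2 + 23/5 ≠ 0; add h_4 = -x_1 + 4/5*x_2**2 + 22/5*x_2 + 23/5 to the basis.

S(f_1,f_3): lcm = x_1**2*x_2. S = 2/3*x_1**2 + 29/15*x_1*x_2**2 + 53/15*x_1*x_2 + 1/3*x_1 - 2/5*x_2**2 - x_2.
  reduce S modulo (f_1, f_2, f_3, h_4):
  remainder 24/5*x_2**2 + 164/15*x_2 + 92/15 ≠ 0; add h_5 = 24/5*x_2**2 + 164/15*x_2 + 92/15 to the basis.

S(f_2,f_3): lcm = x_1*x_2. S = 8/3*x_1 + 4/3*x_2**2 + 4/3*x_2 - 8/3.
  reduce S modulo (f_1, f_2, f_3, h_4, h_5):
  remainder 698/135*x_2 + 698/135 ≠ 0; add h_6 = 698/135*x_2 + 698/135 to the basis.

The other S-polynomials (S(f_1,h_4), S(f_2,h_4), S(f_3,h_4), S(f_1,h_5), S(f_2,h_5), S(f_3,h_5), S(h_4,h_5), S(f_1,h_6), S(f_2,h_6), S(f_3,h_6), S(h_4,h_6), S(h_5,h_6)) all reduce to 0 modulo the current basis, so we have a Gröbner basis.
Inter-reduce: drop elements whose leading term is divisible by another's, tail-reduce, and make monic.
Reduced Gröbner basis: {x_1 - 1, x_2 + 1}.

A lex Gröbner basis eliminates variables successively. Here x_2 + 1 depends only on x_2, with roots {-1}; lifting each root through the earlier basis elements recovers the full solutions.
  x_2 = -1: the earlier basis element becomes x_1 - 1 = 0, giving x_1 = 1 — point (1, -1).

{(1, -1)}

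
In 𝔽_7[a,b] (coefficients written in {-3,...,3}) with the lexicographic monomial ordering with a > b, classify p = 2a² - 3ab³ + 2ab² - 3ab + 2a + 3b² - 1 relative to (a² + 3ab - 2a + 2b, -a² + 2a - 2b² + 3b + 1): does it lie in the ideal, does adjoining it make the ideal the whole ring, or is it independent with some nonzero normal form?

2a² - 3ab³ + 2ab² - 3ab + 2a + 3b² - 1 is independent of I; its normal form modulo I is -2b² + 2b - 2.

First compute the reduced Gröbner basis of I by Buchberger's algorithm.
f_1 = a² + 3ab - 2a + 2b, LT = a².
f_2 = -a² + 2a - 2b² + 3b + 1, LT = a².

S(f_1,f_2): lcm = a². S = 3ab - 2b² - 2b + 1.
  leading term ab: no divisor's leading term divides it; move 3ab to the remainder.
  leading term b²: no divisor's leading term divides it; move -2b² to the remainder.
  leading term b: no divisor's leading term divides it; move -2b to the remainder.
  leading term 1: no divisor's leading term divides it; move 1 to the remainder.
  remainder 3ab - 2b² - 2b + 1 ≠ 0; add h_3 = 3ab - 2b² - 2b + 1 to the basis.

S(f_1,h_3): lcm = a²b. S = -ab² + ab + 2a + 2b².
  leading term ab²: subtract (2b)·h_3 from -ab² + ab + 2a + 2b² → ab + 2a - 3b³ - b² - 2b
  leading term ab: subtract (-2)·h_3 from ab + 2a - 3b³ - b² - 2b → 2a - 3b³ + 2b² + b + 2
  leading term a: no divisor's leading term divides it; move 2a to the remainder.
  leading term b³: no divisor's leading term divides it; move -3b³ to the remainder.
  leading term b²: no divisor's leading term divides it; move 2b² to the remainder.
  leading term b: no divisor's leading term divides it; move b to the remainder.
  leading term 1: no divisor's leading term divides it; move 2 to the remainder.
  remainder 2a - 3b³ + 2b² + b + 2 ≠ 0; add h_4 = 2a - 3b³ + 2b² + b + 2 to the basis.

S(f_1,h_4): lcm = a². S = -2ab³ - ab² - ab - 3a + 2b.
  leading term ab³: subtract (-3b²)·h_3 from -2ab³ - ab² - ab - 3a + 2b → -ab² - ab - 3a + b⁴ + b³ + 3b² + 2b
  leading term ab²: subtract (2b)·h_3 from -ab² - ab - 3a + b⁴ + b³ + 3b² + 2b → -ab - 3a + b⁴ - 2b³
  leading term ab: subtract (2)·h_3 from -ab - 3a + b⁴ - 2b³ → -3a + b⁴ - 2b³ - 3b² - 3b - 2
  leading term a: subtract (2)·h_4 from -3a + b⁴ - 2b³ - 3b² - 3b - 2 → b⁴ - 3b³ + 2b + 1
  leading term b⁴: no divisor's leading term divides it; move b⁴ to the remainder.
  leading term b³: no divisor's leading term divides it; move -3b³ to the remainder.
  leading term b: no divisor's leading term divides it; move 2b to the remainder.
  leading term 1: no divisor's leading term divides it; move 1 to the remainder.
  remainder b⁴ - 3b³ + 2b + 1 ≠ 0; add h_5 = b⁴ - 3b³ + 2b + 1 to the basis.

The other S-polynomials (S(f_2,h_3), S(f_2,h_4), S(h_3,h_4), S(f_1,h_5), S(f_2,h_5), S(h_3,h_5), S(h_4,h_5)) all reduce to 0 modulo the current basis, so we have a Gröbner basis.
Inter-reduce: drop elements whose leading term is divisible by another's, tail-reduce, and make monic.
Reduced Gröbner basis: {a + 2b³ + b² - 3b + 1, b⁴ - 3b³ + 2b + 1}.
Label its elements g_1 = a + 2b³ + b² - 3b + 1, g_2 = b⁴ - 3b³ + 2b + 1.

Reduce p = 2a² - 3ab³ + 2ab² - 3ab + 2a + 3b² - 1 modulo G:
  leading term a²: subtract (2a)·g_1 from 2a² - 3ab³ + 2ab² - 3ab + 2a + 3b² - 1 → 3ab + 3b² - 1
  leading term ab: subtract (3b)·g_1 from 3ab + 3b² - 1 → b⁴ - 3b³ - 2b² - 3b - 1
  leading term b⁴: subtract (1)·g_2 from b⁴ - 3b³ - 2b² - 3b - 1 → -2b² + 2b - 2
  leading term b²: no divisor's leading term divides it; move -2b² to the remainder.
  leading term b: no divisor's leading term divides it; move 2b to the remainder.
  leading term 1: no divisor's leading term divides it; move -2 to the remainder.
  normal form = -2b² + 2b - 2.
The normal form is nonzero, so p ∉ I. Since p minus its normal form lies in I, I + (p) = I + (r) where r = -2b² + 2b - 2; decide whether this ideal is the whole ring.
Run Buchberger on G together with r (pairs among the g_i already reduce to 0 since G is a Gröbner basis):
g_1 = a + 2b³ + b² - 3b + 1, LT = a.
g_2 = b⁴ - 3b³ + 2b + 1, LT = b⁴.
r = -2b² + 2b - 2, LT = b².

S(g_2,r): lcm = b⁴. S = -2b³ - b² + 2b + 1.
  leading term b³: subtract (b)·r from -2b³ - b² + 2b + 1 → -3b² - 3b + 1
  leading term b²: subtract (-2)·r from -3b² - 3b + 1 → b - 3
  leading term b: no divisor's leading term divides it; move b to the remainder.
  leading term 1: no divisor's leading term divides it; move -3 to the remainder.
  remainder b - 3 ≠ 0; add m_4 = b - 3 to the basis.

The other S-polynomials (S(g_1,g_2), S(g_1,r), S(g_1,m_4), S(g_2,m_4), S(r,m_4)) all reduce to 0 modulo the current basis, so we have a Gröbner basis.
Inter-reduce: drop elements whose leading term is divisible by another's, tail-reduce, and make monic.
Reduced Gröbner basis: {a - 1, b - 3}.
The reduced Gröbner basis of I + (p) is {a - 1, b - 3} ≠ {1}, a proper ideal, so the enlarged system stays consistent: p is independent of I, with normal form -2b² + 2b - 2.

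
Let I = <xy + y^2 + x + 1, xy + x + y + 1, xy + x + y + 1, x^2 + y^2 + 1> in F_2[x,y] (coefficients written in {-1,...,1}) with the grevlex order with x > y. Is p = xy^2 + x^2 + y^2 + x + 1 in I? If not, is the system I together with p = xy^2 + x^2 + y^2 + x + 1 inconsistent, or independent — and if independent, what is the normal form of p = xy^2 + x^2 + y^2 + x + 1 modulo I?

First compute the reduced Gröbner basis of I by Buchberger's algorithm.
f_1 = xy + y^2 + x + 1, LT = xy.
f_2 = xy + x + y + 1, LT = xy.
f_3 = xy + x + y + 1, LT = xy.
f_4 = x^2 + y^2 + 1, LT = x^2.

S(f_1,f_2): lcm = xy. S = y^2 + y.
  reduce S modulo (f_1, f_2, f_3, f_4):
  remainder y^2 + y ≠ 0; add h_5 = y^2 + y to the basis.

The other S-polynomials (S(f_1,f_3), S(f_1,f_4), S(f_2,f_3), S(f_2,f_4), S(f_3,f_4), S(f_1,h_5), S(f_2,h_5), S(f_3,h_5), S(f_4,h_5)) all reduce to 0 modulo the current basis, so we have a Gröbner basis.
Inter-reduce: drop elements whose leading term is divisible by another's, tail-reduce, and make monic.
Reduced Gröbner basis: {x^2 + y + 1, xy + x + y + 1, y^2 + y}.
Label its elements g_1 = x^2 + y + 1, g_2 = xy + x + y + 1, g_3 = y^2 + y.

Reduce p = xy^2 + x^2 + y^2 + x + 1 modulo G:
  leading term xy^2: subtract (y)·g_2 from xy^2 + x^2 + y^2 + x + 1 → x^2 + xy + x + y + 1
  leading term x^2: subtract (1)·g_1 from x^2 + xy + x + y + 1 → xy + x
  leading term xy: subtract (1)·g_2 from xy + x → y + 1
  leading term y: no divisor's leading term divides it; move y to the remainder.
  leading term 1: no divisor's leading term divides it; move 1 to the remainder.
  normal form = y + 1.
The normal form is nonzero, so p ∉ I. Since p minus its normal form lies in I, I + (p) = I + (r) where r = y + 1; decide whether this ideal is the whole ring.
Run Buchberger on G together with r (pairs among the g_i already reduce to 0 since G is a Gröbner basis):
g_1 = x^2 + y + 1, LT = x^2.
g_2 = xy + x + y + 1, LT = xy.
g_3 = y^2 + y, LT = y^2.
r = y + 1, LT = y.

The S-polynomials (S(g_1,g_2), S(g_1,g_3), S(g_1,r), S(g_2,g_3), S(g_2,r), S(g_3,r)) all reduce to 0 modulo the current basis, so we have a Gröbner basis.
Inter-reduce: drop elements whose leading term is divisible by another's, tail-reduce, and make monic.
Reduced Gröbner basis: {x^2, y + 1}.
The reduced Gröbner basis of I + (p) is {x^2, y + 1} ≠ {1}, a proper ideal, so the enlarged system stays consistent: p is independent of I, with normal form y + 1.

xy^2 + x^2 + y^2 + x + 1 is independent of I; its normal form modulo I is y + 1.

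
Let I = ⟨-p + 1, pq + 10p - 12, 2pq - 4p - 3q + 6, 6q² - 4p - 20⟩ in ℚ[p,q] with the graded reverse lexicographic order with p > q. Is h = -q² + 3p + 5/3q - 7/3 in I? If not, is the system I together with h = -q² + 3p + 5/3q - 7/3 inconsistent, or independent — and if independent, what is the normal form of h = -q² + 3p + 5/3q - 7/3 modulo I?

First compute the reduced Gröbner basis of I by Buchberger's algorithm.
f_1 = -p + 1, LT = p.
f_2 = pq + 10p - 12, LT = pq.
f_3 = 2pq - 4p - 3q + 6, LT = pq.
f_4 = 6q² - 4p - 20, LT = q².

S(f_1,f_2): lcm = pq. S = -10p - q + 12.
  reduce S modulo (f_1, f_2, f_3, f_4):
  remainder -q + 2 ≠ 0; add k_5 = -q + 2 to the basis.

The other S-polynomials (S(f_1,f_3), S(f_1,f_4), S(f_2,f_3), S(f_2,f_4), S(f_3,f_4), S(f_1,k_5), S(f_2,k_5), S(f_3,k_5), S(f_4,k_5)) all reduce to 0 modulo the current basis, so we have a Gröbner basis.
Inter-reduce: drop elements whose leading term is divisible by another's, tail-reduce, and make monic.
Reduced Gröbner basis: {p - 1, q - 2}.
Label its elements g_1 = p - 1, g_2 = q - 2.

Reduce h = -q² + 3p + 5/3q - 7/3 modulo G:
  leading term q²: subtract (-q)·g_2 from -q² + 3p + 5/3q - 7/3 → 3p - ⅓q - 7/3
  leading term p: subtract (3)·g_1 from 3p - ⅓q - 7/3 → -⅓q + ⅔
  leading term q: subtract (-⅓)·g_2 from -⅓q + ⅔ → 0
  normal form = 0.
Since the normal form is 0, h ∈ I.

Ideal membership is decidable via reduction modulo a Gröbner basis.

-q² + 3p + 5/3q - 7/3 lies in I (it reduces to 0).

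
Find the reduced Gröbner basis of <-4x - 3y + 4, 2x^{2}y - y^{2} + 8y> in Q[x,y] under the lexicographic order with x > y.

f_1 = -4x - 3y + 4, LT = x.
f_2 = 2x^{2}y - y^{2} + 8y, LT = x^{2}y.

S(f_1,f_2): lcm = x^{2}y. S = \tfrac{3}{4}xy^{2} - xy + \tfrac{1}{2}y^{2} - 4y.
  leading term xy^{2}: subtract (-\tfrac{3}{16}y^{2})·f_1 from \tfrac{3}{4}xy^{2} - xy + \tfrac{1}{2}y^{2} - 4y → -xy - \tfrac{9}{16}y^{3} + \tfrac{5}{4}y^{2} - 4y
  leading term xy: subtract (\tfrac{1}{4}y)·f_1 from -xy - \tfrac{9}{16}y^{3} + \tfrac{5}{4}y^{2} - 4y → -\tfrac{9}{16}y^{3} + 2y^{2} - 5y
  leading term y^{3}: no divisor's leading term divides it; move -\tfrac{9}{16}y^{3} to the remainder.
  leading term y^{2}: no divisor's leading term divides it; move 2y^{2} to the remainder.
  leading term y: no divisor's leading term divides it; move -5y to the remainder.
  remainder -\tfrac{9}{16}y^{3} + 2y^{2} - 5y ≠ 0; add g_3 = -\tfrac{9}{16}y^{3} + 2y^{2} - 5y to the basis.

The other S-polynomials (S(f_1,g_3), S(f_2,g_3)) all reduce to 0 modulo the current basis, so we have a Gröbner basis.
Inter-reduce: drop elements whose leading term is divisible by another's, tail-reduce, and make monic.

G = {x + \tfrac{3}{4}y - 1, y^{3} - \tfrac{32}{9}y^{2} + \tfrac{80}{9}y}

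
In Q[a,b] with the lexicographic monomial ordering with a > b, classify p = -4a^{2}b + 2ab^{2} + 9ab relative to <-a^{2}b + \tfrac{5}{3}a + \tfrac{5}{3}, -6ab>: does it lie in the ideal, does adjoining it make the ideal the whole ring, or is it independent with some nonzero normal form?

-4a^{2}b + 2ab^{2} + 9ab lies in I (it reduces to 0).

First compute the reduced Gröbner basis of I by Buchberger's algorithm.
f_1 = -a^{2}b + \tfrac{5}{3}a + \tfrac{5}{3}, LT = a^{2}b.
f_2 = -6ab, LT = ab.

S(f_1,f_2): lcm = a^{2}b. S = -\tfrac{5}{3}a - \tfrac{5}{3}.
  leading term a: no divisor's leading term divides it; move -\tfrac{5}{3}a to the remainder.
  leading term 1: no divisor's leading term divides it; move -\tfrac{5}{3} to the remainder.
  remainder -\tfrac{5}{3}a - \tfrac{5}{3} ≠ 0; add h_3 = -\tfrac{5}{3}a - \tfrac{5}{3} to the basis.

S(f_2,h_3): lcm = ab. S = -b.
  leading term b: no divisor's leading term divides it; move -b to the remainder.
  remainder -b ≠ 0; add h_4 = -b to the basis.

The other S-polynomials (S(f_1,h_3), S(f_1,h_4), S(f_2,h_4), S(h_3,h_4)) all reduce to 0 modulo the current basis, so we have a Gröbner basis.
Inter-reduce: drop elements whose leading term is divisible by another's, tail-reduce, and make monic.
Reduced Gröbner basis: {a + 1, b}.
Label its elements g_1 = a + 1, g_2 = b.

Reduce p = -4a^{2}b + 2ab^{2} + 9ab modulo G:
  leading term a^{2}b: subtract (-4ab)·g_1 from -4a^{2}b + 2ab^{2} + 9ab → 2ab^{2} + 13ab
  leading term ab^{2}: subtract (2b^{2})·g_1 from 2ab^{2} + 13ab → 13ab - 2b^{2}
  leading term ab: subtract (13b)·g_1 from 13ab - 2b^{2} → -2b^{2} - 13b
  leading term b^{2}: subtract (-2b)·g_2 from -2b^{2} - 13b → -13b
  leading term b: subtract (-13)·g_2 from -13b → 0
  normal form = 0.
Since the normal form is 0, p ∈ I.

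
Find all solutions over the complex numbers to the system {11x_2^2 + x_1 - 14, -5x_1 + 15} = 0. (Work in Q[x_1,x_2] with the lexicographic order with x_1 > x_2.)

{(3, -1), (3, 1)}

Compute a lex Gröbner basis by Buchberger's algorithm.
f_1 = x_1 + 11x_2^2 - 14, LT = x_1.
f_2 = -5x_1 + 15, LT = x_1.

S(f_1,f_2): lcm = x_1. S = 11x_2^2 - 11.
  leading term x_2^2: no divisor's leading term divides it; move 11x_2^2 to the remainder.
  leading term 1: no divisor's leading term divides it; move -11 to the remainder.
  remainder 11x_2^2 - 11 ≠ 0; add h_3 = 11x_2^2 - 11 to the basis.

S(f_1,h_3): leading monomials are coprime, so the S-polynomial reduces to 0 (Buchberger's first criterion).
S(f_2,h_3): leading monomials are coprime, so the S-polynomial reduces to 0 (Buchberger's first criterion).
Every S-polynomial of the final basis reduces to 0, so we have a Gröbner basis.
Inter-reduce: drop elements whose leading term is divisible by another's, tail-reduce, and make monic.
Reduced Gröbner basis: {x_1 - 3, x_2^2 - 1}.

From the last basis element, x_2^2 - 1 = 0, so x_2 takes values in {-1, 1}. Each choice, substituted upward through the basis, yields the corresponding point(s) of the solution set.
  x_2 = -1: the earlier basis element becomes x_1 - 3 = 0, giving x_1 = 3 — point (3, -1).
  x_2 = 1: the earlier basis element becomes x_1 - 3 = 0, giving x_1 = 3 — point (3, 1).
Substituting each solution back into the original system confirms all equations vanish.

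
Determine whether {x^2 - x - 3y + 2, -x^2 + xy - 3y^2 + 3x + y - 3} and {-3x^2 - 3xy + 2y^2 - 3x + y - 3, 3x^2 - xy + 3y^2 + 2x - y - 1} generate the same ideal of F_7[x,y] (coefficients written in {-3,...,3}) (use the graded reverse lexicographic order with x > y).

For a fixed monomial order, each ideal has a unique reduced Gröbner basis; comparing bases decides equality.
Buchberger on the first generating set:
f_1 = x^2 - x - 3y + 2, LT = x^2.
f_2 = -x^2 + xy - 3y^2 + 3x + y - 3, LT = x^2.

S(f_1,f_2): lcm = x^2. S = xy - 3y^2 + 2x - 2y - 1.
  leading term xy: no divisor's leading term divides it; move xy to the remainder.
  leading term y^2: no divisor's leading term divides it; move -3y^2 to the remainder.
  leading term x: no divisor's leading term divides it; move 2x to the remainder.
  leading term y: no divisor's leading term divides it; move -2y to the remainder.
  leading term 1: no divisor's leading term divides it; move -1 to the remainder.
  remainder xy - 3y^2 + 2x - 2y - 1 ≠ 0; add g_3 = xy - 3y^2 + 2x - 2y - 1 to the basis.

S(f_1,g_3): lcm = x^2y. S = 3xy^2 - 2x^2 + xy - 3y^2 + x + 2y.
  leading term xy^2: subtract (3y)·g_3 from 3xy^2 - 2x^2 + xy - 3y^2 + x + 2y → 2y^3 - 2x^2 + 2xy + 3y^2 + x - 2y
  leading term y^3: no divisor's leading term divides it; move 2y^3 to the remainder.
  leading term x^2: subtract (-2)·f_1 from -2x^2 + 2xy + 3y^2 + x - 2y → 2xy + 3y^2 - x - y - 3
  leading term xy: subtract (2)·g_3 from 2xy + 3y^2 - x - y - 3 → 2y^2 + 2x + 3y - 1
  leading term y^2: no divisor's leading term divides it; move 2y^2 to the remainder.
  leading term x: no divisor's leading term divides it; move 2x to the remainder.
  leading term y: no divisor's leading term divides it; move 3y to the remainder.
  leading term 1: no divisor's leading term divides it; move -1 to the remainder.
  remainder 2y^3 + 2y^2 + 2x + 3y - 1 ≠ 0; add g_4 = 2y^3 + 2y^2 + 2x + 3y - 1 to the basis.

The other S-polynomials (S(f_2,g_3), S(f_1,g_4), S(f_2,g_4), S(g_3,g_4)) all reduce to 0 modulo the current basis, so we have a Gröbner basis.
Inter-reduce: drop elements whose leading term is divisible by another's, tail-reduce, and make monic.
Reduced Gröbner basis: {y^3 + y^2 + x - 2y + 3, x^2 - x - 3y + 2, xy - 3y^2 + 2x - 2y - 1}.

Buchberger on the second generating set:
h_1 = -3x^2 - 3xy + 2y^2 - 3x + y - 3, LT = x^2.
h_2 = 3x^2 - xy + 3y^2 + 2x - y - 1, LT = x^2.

S(h_1,h_2): lcm = x^2. S = -xy + 3y^2 - 2x - 1.
  leading term xy: no divisor's leading term divides it; move -xy to the remainder.
  leading term y^2: no divisor's leading term divides it; move 3y^2 to the remainder.
  leading term x: no divisor's leading term divides it; move -2x to the remainder.
  leading term 1: no divisor's leading term divides it; move -1 to the remainder.
  remainder -xy + 3y^2 - 2x - 1 ≠ 0; add k_3 = -xy + 3y^2 - 2x - 1 to the basis.

S(h_1,k_3): lcm = x^2y. S = -3xy^2 - 3y^3 - 2x^2 + xy + 2y^2 - x + y.
  leading term xy^2: subtract (3y)·k_3 from -3xy^2 - 3y^3 - 2x^2 + xy + 2y^2 - x + y → 2y^3 - 2x^2 + 2y^2 - x - 3y
  leading term y^3: no divisor's leading term divides it; move 2y^3 to the remainder.
  leading term x^2: subtract (3)·h_1 from -2x^2 + 2y^2 - x - 3y → 2xy + 3y^2 + x + y + 2
  leading term xy: subtract (-2)·k_3 from 2xy + 3y^2 + x + y + 2 → 2y^2 - 3x + y
  leading term y^2: no divisor's leading term divides it; move 2y^2 to the remainder.
  leading term x: no divisor's leading term divides it; move -3x to the remainder.
  leading term y: no divisor's leading term divides it; move y to the remainder.
  remainder 2y^3 + 2y^2 - 3x + y ≠ 0; add k_4 = 2y^3 + 2y^2 - 3x + y to the basis.

The other S-polynomials (S(h_2,k_3), S(h_1,k_4), S(h_2,k_4), S(k_3,k_4)) all reduce to 0 modulo the current basis, so we have a Gröbner basis.
Inter-reduce: drop elements whose leading term is divisible by another's, tail-reduce, and make monic.
Reduced Gröbner basis: {y^3 + y^2 + 2x - 3y, x^2 - x + 2y, xy - 3y^2 + 2x + 1}.

Since the reduced bases disagree, the two ideals are not the same.

No, the ideals differ.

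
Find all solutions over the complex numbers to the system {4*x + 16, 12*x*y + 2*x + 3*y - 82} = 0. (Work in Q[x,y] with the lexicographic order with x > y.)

Compute a lex Gröbner basis by Buchberger's algorithm.
f_1 = 4*x + 16, LT = x.
f_2 = 12*x*y + 2*x + 3*y - 82, LT = x*y.

S(f_1,f_2): lcm = x*y. S = -1/6*x + 15/4*y + 41/6.
  leading term x: subtract (-1/24)·f_1 from -1/6*x + 15/4*y + 41/6 → 15/4*y + 15/2
  leading term y: no divisor's leading term divides it; move 15/4*y to the remainder.
  leading term 1: no divisor's leading term divides it; move 15/2 to the remainder.
  remainder 15/4*y + 15/2 ≠ 0; add h_3 = 15/4*y + 15/2 to the basis.

The other S-polynomials (S(f_1,h_3), S(f_2,h_3)) all reduce to 0 modulo the current basis, so we have a Gröbner basis.
Inter-reduce: drop elements whose leading term is divisible by another's, tail-reduce, and make monic.
Reduced Gröbner basis: {x + 4, y + 2}.

A lex Gröbner basis eliminates variables successively. Here y + 2 depends only on y, with roots {-2}; lifting each root through the earlier basis elements recovers the full solutions.
  y = -2: the earlier basis element becomes x + 4 = 0, giving x = -4 — point (-4, -2).

{(-4, -2)}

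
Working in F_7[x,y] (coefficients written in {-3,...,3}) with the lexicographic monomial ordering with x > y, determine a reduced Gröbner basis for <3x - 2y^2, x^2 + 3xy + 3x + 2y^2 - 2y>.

Buchberger's algorithm terminates because the ascending chain of leading-term ideals stabilizes.

f_1 = 3x - 2y^2, LT = x.
f_2 = x^2 + 3xy + 3x + 2y^2 - 2y, LT = x^2.

S(f_1,f_2): lcm = x^2. S = -3xy^2 - 3xy - 3x - 2y^2 + 2y.
  reduce S modulo (f_1, f_2):
  remainder -2y^4 - 2y^3 + 3y^2 + 2y ≠ 0; add g_3 = -2y^4 - 2y^3 + 3y^2 + 2y to the basis.

The other S-polynomials (S(f_1,g_3), S(f_2,g_3)) all reduce to 0 modulo the current basis, so we have a Gröbner basis.
Inter-reduce: drop elements whose leading term is divisible by another's, tail-reduce, and make monic.

G = {x - 3y^2, y^4 + y^3 + 2y^2 - y}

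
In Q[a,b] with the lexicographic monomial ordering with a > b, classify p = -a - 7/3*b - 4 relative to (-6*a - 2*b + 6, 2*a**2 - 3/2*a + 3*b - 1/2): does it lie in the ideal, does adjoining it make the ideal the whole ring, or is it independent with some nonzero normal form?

Adjoining -a - 7/3*b - 4 makes the ideal the whole ring: the system is inconsistent.

First compute the reduced Gröbner basis of I by Buchberger's algorithm.
f_1 = -6*a - 2*b + 6, LT = a.
f_2 = 2*a**2 - 3/2*a + 3*b - 1/2, LT = a**2.

S(f_1,f_2): lcm = a**2. S = 1/3*a*b - 1/4*a - 3/2*b + 1/4.
  reduce S modulo (f_1, f_2):
  remainder -1/9*b**2 - 13/12*b ≠ 0; add h_3 = -1/9*b**2 - 13/12*b to the basis.

The other S-polynomials (S(f_1,h_3), S(f_2,h_3)) all reduce to 0 modulo the current basis, so we have a Gröbner basis.
Inter-reduce: drop elements whose leading term is divisible by another's, tail-reduce, and make monic.
Reduced Gröbner basis: {a + 1/3*b - 1, b**2 + 39/4*b}.
Label its elements g_1 = a + 1/3*b - 1, g_2 = b**2 + 39/4*b.

Reduce p = -a - 7/3*b - 4 modulo G:
  leading term a: subtract (-1)·g_1 from -a - 7/3*b - 4 → -2*b - 5
  leading term b: no divisor's leading term divides it; move -2*b to the remainder.
  leading term 1: no divisor's leading term divides it; move -5 to the remainder.
  normal form = -2*b - 5.
The normal form is nonzero, so p ∉ I. Since p minus its normal form lies in I, I + (p) = I + (r) where r = -2*b - 5; decide whether this ideal is the whole ring.
Run Buchberger on G together with r (pairs among the g_i already reduce to 0 since G is a Gröbner basis):
g_1 = a + 1/3*b - 1, LT = a.
g_2 = b**2 + 39/4*b, LT = b**2.
r = -2*b - 5, LT = b.

S(g_2,r): lcm = b**2. S = 29/4*b.
  reduce S modulo (g_1, g_2, r):
  remainder -145/8 ≠ 0; add m_4 = -145/8 to the basis.

The other S-polynomials (S(g_1,g_2), S(g_1,r), S(g_1,m_4), S(g_2,m_4), S(r,m_4)) all reduce to 0 modulo the current basis, so we have a Gröbner basis.
Inter-reduce: drop elements whose leading term is divisible by another's, tail-reduce, and make monic.
Reduced Gröbner basis: {1}.
The reduced Gröbner basis of I + (p) is {1}: the ideal is the whole ring, so the enlarged system has no common solution — adjoining p is inconsistent.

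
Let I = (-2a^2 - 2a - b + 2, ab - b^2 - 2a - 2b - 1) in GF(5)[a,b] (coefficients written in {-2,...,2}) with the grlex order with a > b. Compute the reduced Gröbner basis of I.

G = {b^3 - a - b + 2, a^2 + a - 2b - 1, ab - b^2 - 2a - 2b - 1}

This is the nonlinear analogue of row-reducing a linear system.

f_1 = -2a^2 - 2a - b + 2, LT = a^2.
f_2 = ab - b^2 - 2a - 2b - 1, LT = ab.

S(f_1,f_2): lcm = a^2b. S = ab^2 + 2a^2 - 2ab - 2b^2 + a - b.
  leading term ab^2: subtract (b)·f_2 from ab^2 + 2a^2 - 2ab - 2b^2 + a - b → b^3 + 2a^2 + a
  leading term b^3: no divisor's leading term divides it; move b^3 to the remainder.
  leading term a^2: subtract (-1)·f_1 from 2a^2 + a → -a - b + 2
  leading term a: no divisor's leading term divides it; move -a to the remainder.
  leading term b: no divisor's leading term divides it; move -b to the remainder.
  leading term 1: no divisor's leading term divides it; move 2 to the remainder.
  remainder b^3 - a - b + 2 ≠ 0; add g_3 = b^3 - a - b + 2 to the basis.

S(f_1,g_3): leading monomials are coprime, so the S-polynomial reduces to 0 (Buchberger's first criterion).
S(f_2,g_3): lcm = ab^3. S = -b^4 - 2ab^2 - 2b^3 + a^2 + ab - b^2 - 2a.
  leading term b^4: subtract (-b)·g_3 from -b^4 - 2ab^2 - 2b^3 + a^2 + ab - b^2 - 2a → -2ab^2 - 2b^3 + a^2 - 2b^2 - 2a + 2b
  leading term ab^2: subtract (-2b)·f_2 from -2ab^2 - 2b^3 + a^2 - 2b^2 - 2a + 2b → b^3 + a^2 + ab - b^2 - 2a
  leading term b^3: subtract (1)·g_3 from b^3 + a^2 + ab - b^2 - 2a → a^2 + ab - b^2 - a + b - 2
  leading term a^2: subtract (2)·f_1 from a^2 + ab - b^2 - a + b - 2 → ab - b^2 - 2a - 2b - 1
  leading term ab: subtract (1)·f_2 from ab - b^2 - 2a - 2b - 1 → 0
  remainder 0.

Every S-polynomial of the final basis reduces to 0, so we have a Gröbner basis.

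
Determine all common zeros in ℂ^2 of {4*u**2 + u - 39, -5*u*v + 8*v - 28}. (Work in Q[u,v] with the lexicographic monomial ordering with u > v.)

{(3, -4), (-13/4, 112/97)}

Compute a lex Gröbner basis by Buchberger's algorithm.
f_1 = 4*u**2 + u - 39, LT = u**2.
f_2 = -5*u*v + 8*v - 28, LT = u*v.

S(f_1,f_2): lcm = u**2*v. S = 37/20*u*v - 28/5*u - 39/4*v.
  leading term u*v: subtract (-37/100)·f_2 from 37/20*u*v - 28/5*u - 39/4*v → -28/5*u - 679/100*v - 259/25
  leading term u: no divisor's leading term divides it; move -28/5*u to the remainder.
  leading term v: no divisor's leading term divides it; move -679/100*v to the remainder.
  leading term 1: no divisor's leading term divides it; move -259/25 to the remainder.
  remainder -28/5*u - 679/100*v - 259/25 ≠ 0; add h_3 = -28/5*u - 679/100*v - 259/25 to the basis.

S(f_1,h_3): lcm = u**2. S = -97/80*u*v - 8/5*u - 39/4.
  leading term u*v: subtract (97/400)·f_2 from -97/80*u*v - 8/5*u - 39/4 → -8/5*u - 97/50*v - 74/25
  leading term u: subtract (2/7)·h_3 from -8/5*u - 97/50*v - 74/25 → 0
  remainder 0.

S(f_2,h_3): lcm = u*v. S = -97/80*v**2 - 69/20*v + 28/5.
  leading term v**2: no divisor's leading term divides it; move -97/80*v**2 to the remainder.
  leading term v: no divisor's leading term divides it; move -69/20*v to the remainder.
  leading term 1: no divisor's leading term divides it; move 28/5 to the remainder.
  remainder -97/80*v**2 - 69/20*v + 28/5 ≠ 0; add h_4 = -97/80*v**2 - 69/20*v + 28/5 to the basis.

S(f_1,h_4): leading monomials are coprime, so the S-polynomial reduces to 0 (Buchberger's first criterion).
S(f_2,h_4): lcm = u*v**2. S = -276/97*u*v + 448/97*u - 8/5*v**2 + 28/5*v.
  leading term u*v: subtract (276/485)·f_2 from -276/97*u*v + 448/97*u - 8/5*v**2 + 28/5*v → 448/97*u - 8/5*v**2 + 508/485*v + 7728/485
  leading term u: subtract (-80/97)·h_3 from 448/97*u - 8/5*v**2 + 508/485*v + 7728/485 → -8/5*v**2 - 2208/485*v + 3584/485
  leading term v**2: subtract (128/97)·h_4 from -8/5*v**2 - 2208/485*v + 3584/485 → 0
  remainder 0.

S(h_3,h_4): leading monomials are coprime, so the S-polynomial reduces to 0 (Buchberger's first criterion).
Every S-polynomial of the final basis reduces to 0, so we have a Gröbner basis.
Inter-reduce: drop elements whose leading term is divisible by another's, tail-reduce, and make monic.
Reduced Gröbner basis: {u + 97/80*v + 37/20, v**2 + 276/97*v - 448/97}.

A lex Gröbner basis eliminates variables successively. Here v**2 + 276/97*v - 448/97 depends only on v, with roots {-4, 112/97}; lifting each root through the earlier basis elements recovers the full solutions.
  v = -4: the earlier basis element becomes u - 3 = 0, giving u = 3 — point (3, -4).
  v = 112/97: the earlier basis element becomes u + 13/4 = 0, giving u = -13/4 — point (-13/4, 112/97).
Each listed point satisfies every original equation (direct substitution).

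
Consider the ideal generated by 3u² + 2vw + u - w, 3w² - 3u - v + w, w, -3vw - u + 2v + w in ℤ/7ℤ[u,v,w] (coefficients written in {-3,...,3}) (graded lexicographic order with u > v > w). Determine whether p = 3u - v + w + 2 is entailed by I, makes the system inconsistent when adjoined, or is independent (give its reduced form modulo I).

3u - v + w + 2 is independent of I; its normal form modulo I is -2v + 2.

First compute the reduced Gröbner basis of I by Buchberger's algorithm.
f_1 = 3u² + 2vw + u - w, LT = u².
f_2 = 3w² - 3u - v + w, LT = w².
f_3 = w, LT = w.
f_4 = -3vw - u + 2v + w, LT = vw.

S(f_2,f_3): lcm = w². S = -u + 2v - 2w.
  leading term u: no divisor's leading term divides it; move -u to the remainder.
  leading term v: no divisor's leading term divides it; move 2v to the remainder.
  leading term w: subtract (-2)·f_3 from -2w → 0
  remainder -u + 2v ≠ 0; add h_5 = -u + 2v to the basis.

S(f_1,h_5): lcm = u². S = 2uv + 3vw - 2u + 2w.
  leading term uv: subtract (-2v)·h_5 from 2uv + 3vw - 2u + 2w → -3v² + 3vw - 2u + 2w
  leading term v²: no divisor's leading term divides it; move -3v² to the remainder.
  leading term vw: subtract (3v)·f_3 from 3vw - 2u + 2w → -2u + 2w
  leading term u: subtract (2)·h_5 from -2u + 2w → 3v + 2w
  leading term v: no divisor's leading term divides it; move 3v to the remainder.
  leading term w: subtract (2)·f_3 from 2w → 0
  remainder -3v² + 3v ≠ 0; add h_6 = -3v² + 3v to the basis.

The other S-polynomials (S(f_1,f_2), S(f_1,f_3), S(f_1,f_4), S(f_2,f_4), S(f_3,f_4), S(f_2,h_5), S(f_3,h_5), S(f_4,h_5), S(f_1,h_6), S(f_2,h_6), S(f_3,h_6), S(f_4,h_6), S(h_5,h_6)) all reduce to 0 modulo the current basis, so we have a Gröbner basis.
Inter-reduce: drop elements whose leading term is divisible by another's, tail-reduce, and make monic.
Reduced Gröbner basis: {v² - v, u - 2v, w}.
Label its elements g_1 = v² - v, g_2 = u - 2v, g_3 = w.

Reduce p = 3u - v + w + 2 modulo G:
  leading term u: subtract (3)·g_2 from 3u - v + w + 2 → -2v + w + 2
  leading term v: no divisor's leading term divides it; move -2v to the remainder.
  leading term w: subtract (1)·g_3 from w + 2 → 2
  leading term 1: no divisor's leading term divides it; move 2 to the remainder.
  normal form = -2v + 2.
The normal form is nonzero, so p ∉ I. Since p minus its normal form lies in I, I + (p) = I + (r) where r = -2v + 2; decide whether this ideal is the whole ring.
Run Buchberger on G together with r (pairs among the g_i already reduce to 0 since G is a Gröbner basis):
g_1 = v² - v, LT = v².
g_2 = u - 2v, LT = u.
g_3 = w, LT = w.
r = -2v + 2, LT = v.

The S-polynomials (S(g_1,g_2), S(g_1,g_3), S(g_1,r), S(g_2,g_3), S(g_2,r), S(g_3,r)) all reduce to 0 modulo the current basis, so we have a Gröbner basis.
Inter-reduce: drop elements whose leading term is divisible by another's, tail-reduce, and make monic.
Reduced Gröbner basis: {u - 2, v - 1, w}.
The reduced Gröbner basis of I + (p) is {u - 2, v - 1, w} ≠ {1}, a proper ideal, so the enlarged system stays consistent: p is independent of I, with normal form -2v + 2.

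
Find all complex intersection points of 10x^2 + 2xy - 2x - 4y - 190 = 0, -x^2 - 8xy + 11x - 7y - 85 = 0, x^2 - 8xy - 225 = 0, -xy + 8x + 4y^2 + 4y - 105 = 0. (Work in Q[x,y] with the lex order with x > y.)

Compute a lex Gröbner basis by Buchberger's algorithm.
f_1 = 10x^2 + 2xy - 2x - 4y - 190, LT = x^2.
f_2 = -x^2 - 8xy + 11x - 7y - 85, LT = x^2.
f_3 = x^2 - 8xy - 225, LT = x^2.
f_4 = -xy + 8x + 4y^2 + 4y - 105, LT = xy.

S(f_1,f_2): lcm = x^2. S = -39/5xy + 54/5x - 37/5y - 104.
  leading term xy: subtract (39/5)·f_4 from -39/5xy + 54/5x - 37/5y - 104 → -258/5x - 156/5y^2 - 193/5y + 715
  leading term x: no divisor's leading term divides it; move -258/5x to the remainder.
  leading term y^2: no divisor's leading term divides it; move -156/5y^2 to the remainder.
  leading term y: no divisor's leading term divides it; move -193/5y to the remainder.
  leading term 1: no divisor's leading term divides it; move 715 to the remainder.
  remainder -258/5x - 156/5y^2 - 193/5y + 715 ≠ 0; add h_5 = -258/5x - 156/5y^2 - 193/5y + 715 to the basis.

S(f_1,f_3): lcm = x^2. S = 41/5xy - 1/5x - 2/5y + 206.
  leading term xy: subtract (-41/5)·f_4 from 41/5xy - 1/5x - 2/5y + 206 → 327/5x + 164/5y^2 + 162/5y - 655
  leading term x: subtract (-109/86)·h_5 from 327/5x + 164/5y^2 + 162/5y - 655 → -290/43y^2 - 1421/86y + 21605/86
  leading term y^2: no divisor's leading term divides it; move -290/43y^2 to the remainder.
  leading term y: no divisor's leading term divides it; move -1421/86y to the remainder.
  leading term 1: no divisor's leading term divides it; move 21605/86 to the remainder.
  remainder -290/43y^2 - 1421/86y + 21605/86 ≠ 0; add h_6 = -290/43y^2 - 1421/86y + 21605/86 to the basis.

S(f_1,f_4): lcm = x^2y. S = 8x^2 + 21/5xy^2 + 19/5xy - 105x - 2/5y^2 - 19y.
  leading term x^2: subtract (4/5)·f_1 from 8x^2 + 21/5xy^2 + 19/5xy - 105x - 2/5y^2 - 19y → 21/5xy^2 + 11/5xy - 517/5x - 2/5y^2 - 79/5y + 152
  leading term xy^2: subtract (-21/5y)·f_4 from 21/5xy^2 + 11/5xy - 517/5x - 2/5y^2 - 79/5y + 152 → 179/5xy - 517/5x + 84/5y^3 + 82/5y^2 - 2284/5y + 152
  leading term xy: subtract (-179/5)·f_4 from 179/5xy - 517/5x + 84/5y^3 + 82/5y^2 - 2284/5y + 152 → 183x + 84/5y^3 + 798/5y^2 - 1568/5y - 3607
  leading term x: subtract (-305/86)·h_5 from 183x + 84/5y^3 + 798/5y^2 - 1568/5y - 3607 → 84/5y^3 + 10524/215y^2 - 193713/430y - 92127/86
  leading term y^3: subtract (-1806/725y)·h_6 from 84/5y^3 + 10524/215y^2 - 193713/430y - 92127/86 → 8373/1075y^2 + 75381/430y - 92127/86
  leading term y^2: subtract (-8373/7250)·h_6 from 8373/1075y^2 + 75381/430y - 92127/86 → 78111/500y - 78111/100
  leading term y: no divisor's leading term divides it; move 78111/500y to the remainder.
  leading term 1: no divisor's leading term divides it; move -78111/100 to the remainder.
  remainder 78111/500y - 78111/100 ≠ 0; add h_7 = 78111/500y - 78111/100 to the basis.

The other S-polynomials (S(f_2,f_3), S(f_2,f_4), S(f_3,f_4), S(f_1,h_5), S(f_2,h_5), S(f_3,h_5), S(f_4,h_5), S(f_1,h_6), S(f_2,h_6), S(f_3,h_6), S(f_4,h_6), S(h_5,h_6), S(f_1,h_7), S(f_2,h_7), S(f_3,h_7), S(f_4,h_7), S(h_5,h_7), S(h_6,h_7)) all reduce to 0 modulo the current basis, so we have a Gröbner basis.
Inter-reduce: drop elements whose leading term is divisible by another's, tail-reduce, and make monic.
Reduced Gröbner basis: {x + 5, y - 5}.

Since the basis is lex-ordered, y - 5 is univariate in y. Its roots are {5}. Back-substituting each root into the other basis elements fixes the other coordinates.
  y = 5: the earlier basis element becomes x + 5 = 0, giving x = -5 — point (-5, 5).
Substituting each solution back into the original system confirms all equations vanish.
Zero-dimensionality of the ideal guarantees finitely many solutions over ℂ.

{(-5, 5)}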